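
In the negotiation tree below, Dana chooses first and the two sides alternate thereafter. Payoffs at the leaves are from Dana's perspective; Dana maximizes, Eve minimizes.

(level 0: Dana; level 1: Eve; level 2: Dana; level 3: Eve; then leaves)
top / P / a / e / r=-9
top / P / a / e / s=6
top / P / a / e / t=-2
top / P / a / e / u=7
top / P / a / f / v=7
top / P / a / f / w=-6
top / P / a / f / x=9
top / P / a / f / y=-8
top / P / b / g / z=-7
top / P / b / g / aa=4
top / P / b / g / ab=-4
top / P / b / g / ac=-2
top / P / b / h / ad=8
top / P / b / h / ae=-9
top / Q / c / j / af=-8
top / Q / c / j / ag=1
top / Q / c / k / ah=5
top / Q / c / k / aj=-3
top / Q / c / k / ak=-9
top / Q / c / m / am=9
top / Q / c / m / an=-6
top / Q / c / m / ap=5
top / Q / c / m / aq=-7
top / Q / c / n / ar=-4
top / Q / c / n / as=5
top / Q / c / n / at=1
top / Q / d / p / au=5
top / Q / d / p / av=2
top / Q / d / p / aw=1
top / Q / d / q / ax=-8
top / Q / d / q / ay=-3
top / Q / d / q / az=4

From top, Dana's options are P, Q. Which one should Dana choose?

Q

e (Eve): min(-9, 6, -2, 7) = -9
f (Eve): min(7, -6, 9, -8) = -8
a (Dana): max(-9, -8) = -8
g (Eve): min(-7, 4, -4, -2) = -7
h (Eve): min(8, -9) = -9
b (Dana): max(-7, -9) = -7
P (Eve): min(-8, -7) = -8
j (Eve): min(-8, 1) = -8
k (Eve): min(5, -3, -9) = -9
m (Eve): min(9, -6, 5, -7) = -7
n (Eve): min(-4, 5, 1) = -4
c (Dana): max(-8, -9, -7, -4) = -4
p (Eve): min(5, 2, 1) = 1
q (Eve): min(-8, -3, 4) = -8
d (Dana): max(1, -8) = 1
Q (Eve): min(-4, 1) = -4
top (Dana): max(-8, -4) = -4
Dana at top wants the highest of {P=-8, Q=-4}, so chooses Q.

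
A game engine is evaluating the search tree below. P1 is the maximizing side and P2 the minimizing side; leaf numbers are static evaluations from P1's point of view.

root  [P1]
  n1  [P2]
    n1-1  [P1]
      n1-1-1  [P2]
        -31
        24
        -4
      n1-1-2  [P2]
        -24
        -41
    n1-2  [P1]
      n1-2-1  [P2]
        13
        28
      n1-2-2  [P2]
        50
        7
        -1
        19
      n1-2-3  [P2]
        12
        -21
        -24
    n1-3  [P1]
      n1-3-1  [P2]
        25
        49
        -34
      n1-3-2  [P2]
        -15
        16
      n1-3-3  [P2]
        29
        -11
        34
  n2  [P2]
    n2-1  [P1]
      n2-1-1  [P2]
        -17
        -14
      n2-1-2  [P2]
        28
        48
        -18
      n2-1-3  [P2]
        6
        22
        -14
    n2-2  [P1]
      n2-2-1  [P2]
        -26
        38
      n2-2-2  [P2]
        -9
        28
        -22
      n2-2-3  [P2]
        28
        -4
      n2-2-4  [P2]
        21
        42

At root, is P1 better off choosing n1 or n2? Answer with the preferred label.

n2

n1-1-1 (P2): min(-31, 24, -4) = -31
n1-1-2 (P2): min(-24, -41) = -41
n1-1 (P1): max(-31, -41) = -31
n1-2-1 (P2): min(13, 28) = 13
n1-2-2 (P2): min(50, 7, -1, 19) = -1
n1-2-3 (P2): min(12, -21, -24) = -24
n1-2 (P1): max(13, -1, -24) = 13
n1-3-1 (P2): min(25, 49, -34) = -34
n1-3-2 (P2): min(-15, 16) = -15
n1-3-3 (P2): min(29, -11, 34) = -11
n1-3 (P1): max(-34, -15, -11) = -11
n1 (P2): min(-31, 13, -11) = -31
n2-1-1 (P2): min(-17, -14) = -17
n2-1-2 (P2): min(28, 48, -18) = -18
n2-1-3 (P2): min(6, 22, -14) = -14
n2-1 (P1): max(-17, -18, -14) = -14
n2-2-1 (P2): min(-26, 38) = -26
n2-2-2 (P2): min(-9, 28, -22) = -22
n2-2-3 (P2): min(28, -4) = -4
n2-2-4 (P2): min(21, 42) = 21
n2-2 (P1): max(-26, -22, -4, 21) = 21
n2 (P2): min(-14, 21) = -14
P1 prefers the higher value; n1=-31, n2=-14. n2 is better since -14 > -31.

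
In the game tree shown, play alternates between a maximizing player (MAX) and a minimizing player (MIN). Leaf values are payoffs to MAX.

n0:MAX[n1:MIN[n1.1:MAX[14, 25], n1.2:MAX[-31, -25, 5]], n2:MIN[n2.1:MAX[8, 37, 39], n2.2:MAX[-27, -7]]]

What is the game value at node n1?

5

n1.1 (MAX): max(14, 25) = 25
n1.2 (MAX): max(-31, -25, 5) = 5
n1 (MIN): min(25, 5) = 5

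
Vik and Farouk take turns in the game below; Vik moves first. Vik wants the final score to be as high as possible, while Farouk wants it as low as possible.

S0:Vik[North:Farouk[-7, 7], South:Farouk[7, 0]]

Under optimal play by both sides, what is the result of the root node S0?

North (Farouk): min(-7, 7) = -7
South (Farouk): min(7, 0) = 0
S0 (Vik): max(-7, 0) = 0

0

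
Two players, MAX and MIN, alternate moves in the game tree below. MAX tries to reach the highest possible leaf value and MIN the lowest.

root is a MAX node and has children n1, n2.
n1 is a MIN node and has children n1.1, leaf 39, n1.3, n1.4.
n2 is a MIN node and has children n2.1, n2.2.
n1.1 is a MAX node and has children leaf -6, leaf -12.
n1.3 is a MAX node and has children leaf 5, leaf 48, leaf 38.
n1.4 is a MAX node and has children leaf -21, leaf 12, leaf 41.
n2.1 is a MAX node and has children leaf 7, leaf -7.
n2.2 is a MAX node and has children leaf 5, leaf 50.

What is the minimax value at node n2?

n2.1 (MAX): max(7, -7) = 7
n2.2 (MAX): max(5, 50) = 50
n2 (MIN): min(7, 50) = 7

7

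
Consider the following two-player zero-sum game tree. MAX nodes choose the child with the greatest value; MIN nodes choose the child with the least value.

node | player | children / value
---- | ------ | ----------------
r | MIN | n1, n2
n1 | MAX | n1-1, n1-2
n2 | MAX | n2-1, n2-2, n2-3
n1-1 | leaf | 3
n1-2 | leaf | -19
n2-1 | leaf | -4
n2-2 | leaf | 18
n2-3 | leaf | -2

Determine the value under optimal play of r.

n1 (MAX): max(3, -19) = 3
n2 (MAX): max(-4, 18, -2) = 18
r (MIN): min(3, 18) = 3

3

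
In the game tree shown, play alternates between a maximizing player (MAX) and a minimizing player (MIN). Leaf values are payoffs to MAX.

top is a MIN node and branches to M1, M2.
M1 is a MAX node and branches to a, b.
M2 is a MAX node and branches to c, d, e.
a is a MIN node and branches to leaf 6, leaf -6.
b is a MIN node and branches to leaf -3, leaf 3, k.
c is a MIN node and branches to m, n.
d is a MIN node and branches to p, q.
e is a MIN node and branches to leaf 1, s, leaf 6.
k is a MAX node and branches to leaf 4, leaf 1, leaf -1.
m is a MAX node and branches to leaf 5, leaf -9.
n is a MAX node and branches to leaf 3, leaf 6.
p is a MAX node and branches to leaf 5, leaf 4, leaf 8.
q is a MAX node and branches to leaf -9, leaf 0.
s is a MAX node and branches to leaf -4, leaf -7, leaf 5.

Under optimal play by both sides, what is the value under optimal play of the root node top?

a (MIN): min(6, -6) = -6
k (MAX): max(4, 1, -1) = 4
b (MIN): min(-3, 3, 4) = -3
M1 (MAX): max(-6, -3) = -3
m (MAX): max(5, -9) = 5
n (MAX): max(3, 6) = 6
c (MIN): min(5, 6) = 5
p (MAX): max(5, 4, 8) = 8
q (MAX): max(-9, 0) = 0
d (MIN): min(8, 0) = 0
s (MAX): max(-4, -7, 5) = 5
e (MIN): min(1, 5, 6) = 1
M2 (MAX): max(5, 0, 1) = 5
top (MIN): min(-3, 5) = -3

-3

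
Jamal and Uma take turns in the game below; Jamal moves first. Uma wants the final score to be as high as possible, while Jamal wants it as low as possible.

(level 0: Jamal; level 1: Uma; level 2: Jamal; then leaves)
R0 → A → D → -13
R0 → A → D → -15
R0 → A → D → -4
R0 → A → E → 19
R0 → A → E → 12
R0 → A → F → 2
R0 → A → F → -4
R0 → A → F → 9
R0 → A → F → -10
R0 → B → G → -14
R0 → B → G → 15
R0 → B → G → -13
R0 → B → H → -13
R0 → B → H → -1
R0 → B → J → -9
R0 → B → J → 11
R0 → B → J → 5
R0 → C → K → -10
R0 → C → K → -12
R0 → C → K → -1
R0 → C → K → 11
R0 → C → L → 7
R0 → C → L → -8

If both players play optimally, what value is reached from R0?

D (Jamal): min(-13, -15, -4) = -15
E (Jamal): min(19, 12) = 12
F (Jamal): min(2, -4, 9, -10) = -10
A (Uma): max(-15, 12, -10) = 12
G (Jamal): min(-14, 15, -13) = -14
H (Jamal): min(-13, -1) = -13
J (Jamal): min(-9, 11, 5) = -9
B (Uma): max(-14, -13, -9) = -9
K (Jamal): min(-10, -12, -1, 11) = -12
L (Jamal): min(7, -8) = -8
C (Uma): max(-12, -8) = -8
R0 (Jamal): min(12, -9, -8) = -9

-9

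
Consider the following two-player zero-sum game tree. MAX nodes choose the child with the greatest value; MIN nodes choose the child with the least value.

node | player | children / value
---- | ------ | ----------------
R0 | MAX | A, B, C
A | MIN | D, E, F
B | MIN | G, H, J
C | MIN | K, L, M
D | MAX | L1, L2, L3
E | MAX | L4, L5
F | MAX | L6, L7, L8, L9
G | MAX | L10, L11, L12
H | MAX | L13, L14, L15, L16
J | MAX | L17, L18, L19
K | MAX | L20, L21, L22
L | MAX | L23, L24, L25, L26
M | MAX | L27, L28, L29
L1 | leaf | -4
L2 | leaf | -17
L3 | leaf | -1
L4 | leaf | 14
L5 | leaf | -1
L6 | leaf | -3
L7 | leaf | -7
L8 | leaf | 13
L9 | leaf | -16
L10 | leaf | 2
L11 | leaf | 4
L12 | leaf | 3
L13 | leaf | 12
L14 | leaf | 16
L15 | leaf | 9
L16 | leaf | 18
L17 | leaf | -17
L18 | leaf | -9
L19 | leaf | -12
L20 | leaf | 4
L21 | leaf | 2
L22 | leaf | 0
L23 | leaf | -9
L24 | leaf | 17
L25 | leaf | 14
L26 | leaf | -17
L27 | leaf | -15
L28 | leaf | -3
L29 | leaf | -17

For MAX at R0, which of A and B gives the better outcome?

D (MAX): max(-4, -17, -1) = -1
E (MAX): max(14, -1) = 14
F (MAX): max(-3, -7, 13, -16) = 13
A (MIN): min(-1, 14, 13) = -1
G (MAX): max(2, 4, 3) = 4
H (MAX): max(12, 16, 9, 18) = 18
J (MAX): max(-17, -9, -12) = -9
B (MIN): min(4, 18, -9) = -9
MAX prefers the higher value; A=-1, B=-9. A is better since -1 > -9.

A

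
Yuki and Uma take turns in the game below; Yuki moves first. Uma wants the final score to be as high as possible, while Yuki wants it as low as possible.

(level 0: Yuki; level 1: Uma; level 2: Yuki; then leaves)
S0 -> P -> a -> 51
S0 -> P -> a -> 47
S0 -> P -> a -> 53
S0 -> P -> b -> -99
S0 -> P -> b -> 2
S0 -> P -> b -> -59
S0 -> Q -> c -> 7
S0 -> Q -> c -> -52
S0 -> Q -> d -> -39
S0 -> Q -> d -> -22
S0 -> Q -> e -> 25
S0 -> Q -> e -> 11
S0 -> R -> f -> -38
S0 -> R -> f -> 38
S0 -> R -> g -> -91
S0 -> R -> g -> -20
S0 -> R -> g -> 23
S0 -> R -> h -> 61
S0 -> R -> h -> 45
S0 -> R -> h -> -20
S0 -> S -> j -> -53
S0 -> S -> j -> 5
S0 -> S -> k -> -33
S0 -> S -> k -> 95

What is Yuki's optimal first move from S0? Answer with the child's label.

S

a (Yuki): min(51, 47, 53) = 47
b (Yuki): min(-99, 2, -59) = -99
P (Uma): max(47, -99) = 47
c (Yuki): min(7, -52) = -52
d (Yuki): min(-39, -22) = -39
e (Yuki): min(25, 11) = 11
Q (Uma): max(-52, -39, 11) = 11
f (Yuki): min(-38, 38) = -38
g (Yuki): min(-91, -20, 23) = -91
h (Yuki): min(61, 45, -20) = -20
R (Uma): max(-38, -91, -20) = -20
j (Yuki): min(-53, 5) = -53
k (Yuki): min(-33, 95) = -33
S (Uma): max(-53, -33) = -33
S0 (Yuki): min(47, 11, -20, -33) = -33
Yuki at S0 wants the lowest of {P=47, Q=11, R=-20, S=-33}, so chooses S.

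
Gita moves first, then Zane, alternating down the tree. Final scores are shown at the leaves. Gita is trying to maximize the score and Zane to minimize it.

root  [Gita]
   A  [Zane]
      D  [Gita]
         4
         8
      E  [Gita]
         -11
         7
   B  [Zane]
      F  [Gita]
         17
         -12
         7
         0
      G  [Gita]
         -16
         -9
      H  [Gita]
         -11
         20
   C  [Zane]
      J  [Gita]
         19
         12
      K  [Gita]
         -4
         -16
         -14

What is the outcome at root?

7

D (Gita): max(4, 8) = 8
E (Gita): max(-11, 7) = 7
A (Zane): min(8, 7) = 7
F (Gita): max(17, -12, 7, 0) = 17
G (Gita): max(-16, -9) = -9
H (Gita): max(-11, 20) = 20
B (Zane): min(17, -9, 20) = -9
J (Gita): max(19, 12) = 19
K (Gita): max(-4, -16, -14) = -4
C (Zane): min(19, -4) = -4
root (Gita): max(7, -9, -4) = 7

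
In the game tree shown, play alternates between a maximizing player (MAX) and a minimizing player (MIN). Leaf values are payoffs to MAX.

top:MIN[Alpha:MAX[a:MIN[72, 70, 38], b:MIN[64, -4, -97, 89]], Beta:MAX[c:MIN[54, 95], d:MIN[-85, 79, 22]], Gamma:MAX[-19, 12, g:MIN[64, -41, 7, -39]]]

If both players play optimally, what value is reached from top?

12

a (MIN): min(72, 70, 38) = 38
b (MIN): min(64, -4, -97, 89) = -97
Alpha (MAX): max(38, -97) = 38
c (MIN): min(54, 95) = 54
d (MIN): min(-85, 79, 22) = -85
Beta (MAX): max(54, -85) = 54
g (MIN): min(64, -41, 7, -39) = -41
Gamma (MAX): max(-19, 12, -41) = 12
top (MIN): min(38, 54, 12) = 12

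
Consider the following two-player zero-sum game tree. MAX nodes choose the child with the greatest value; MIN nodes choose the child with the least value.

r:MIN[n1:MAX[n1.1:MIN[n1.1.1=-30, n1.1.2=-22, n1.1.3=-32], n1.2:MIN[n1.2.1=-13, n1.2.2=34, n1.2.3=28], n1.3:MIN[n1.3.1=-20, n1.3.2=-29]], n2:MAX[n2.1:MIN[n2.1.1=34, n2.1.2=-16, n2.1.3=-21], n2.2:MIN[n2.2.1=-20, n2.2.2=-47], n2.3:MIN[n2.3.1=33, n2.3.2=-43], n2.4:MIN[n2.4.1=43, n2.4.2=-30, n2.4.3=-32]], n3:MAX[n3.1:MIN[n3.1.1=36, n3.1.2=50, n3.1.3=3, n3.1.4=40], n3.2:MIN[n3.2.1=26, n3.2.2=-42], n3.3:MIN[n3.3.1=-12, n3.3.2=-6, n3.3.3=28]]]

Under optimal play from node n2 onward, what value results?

-21

n2.1 (MIN): min(34, -16, -21) = -21
n2.2 (MIN): min(-20, -47) = -47
n2.3 (MIN): min(33, -43) = -43
n2.4 (MIN): min(43, -30, -32) = -32
n2 (MAX): max(-21, -47, -43, -32) = -21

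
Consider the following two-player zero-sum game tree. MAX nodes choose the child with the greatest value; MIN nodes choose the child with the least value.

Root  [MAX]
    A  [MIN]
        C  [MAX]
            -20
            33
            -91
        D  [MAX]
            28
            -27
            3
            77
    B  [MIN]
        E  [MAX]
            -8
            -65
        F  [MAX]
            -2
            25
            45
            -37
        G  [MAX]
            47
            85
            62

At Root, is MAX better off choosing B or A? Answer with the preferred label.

A

E (MAX): max(-8, -65) = -8
F (MAX): max(-2, 25, 45, -37) = 45
G (MAX): max(47, 85, 62) = 85
B (MIN): min(-8, 45, 85) = -8
C (MAX): max(-20, 33, -91) = 33
D (MAX): max(28, -27, 3, 77) = 77
A (MIN): min(33, 77) = 33
MAX prefers the higher value; B=-8, A=33. A is better since 33 > -8.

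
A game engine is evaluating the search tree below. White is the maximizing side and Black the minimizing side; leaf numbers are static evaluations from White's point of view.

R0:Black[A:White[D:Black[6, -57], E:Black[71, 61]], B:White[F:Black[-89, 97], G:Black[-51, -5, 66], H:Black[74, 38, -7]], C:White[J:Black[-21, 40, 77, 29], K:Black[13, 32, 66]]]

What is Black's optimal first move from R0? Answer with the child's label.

D (Black): min(6, -57) = -57
E (Black): min(71, 61) = 61
A (White): max(-57, 61) = 61
F (Black): min(-89, 97) = -89
G (Black): min(-51, -5, 66) = -51
H (Black): min(74, 38, -7) = -7
B (White): max(-89, -51, -7) = -7
J (Black): min(-21, 40, 77, 29) = -21
K (Black): min(13, 32, 66) = 13
C (White): max(-21, 13) = 13
R0 (Black): min(61, -7, 13) = -7
Black at R0 wants the lowest of {A=61, B=-7, C=13}, so chooses B.

B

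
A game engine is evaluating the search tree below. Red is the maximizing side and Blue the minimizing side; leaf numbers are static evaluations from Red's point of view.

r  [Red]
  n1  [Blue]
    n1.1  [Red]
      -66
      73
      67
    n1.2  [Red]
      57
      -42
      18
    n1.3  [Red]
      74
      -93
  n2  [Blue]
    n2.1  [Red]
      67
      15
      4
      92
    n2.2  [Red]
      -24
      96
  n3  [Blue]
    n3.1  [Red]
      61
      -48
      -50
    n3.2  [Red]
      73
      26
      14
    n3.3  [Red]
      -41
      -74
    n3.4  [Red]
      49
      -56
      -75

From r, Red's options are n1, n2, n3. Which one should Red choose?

n1.1 (Red): max(-66, 73, 67) = 73
n1.2 (Red): max(57, -42, 18) = 57
n1.3 (Red): max(74, -93) = 74
n1 (Blue): min(73, 57, 74) = 57
n2.1 (Red): max(67, 15, 4, 92) = 92
n2.2 (Red): max(-24, 96) = 96
n2 (Blue): min(92, 96) = 92
n3.1 (Red): max(61, -48, -50) = 61
n3.2 (Red): max(73, 26, 14) = 73
n3.3 (Red): max(-41, -74) = -41
n3.4 (Red): max(49, -56, -75) = 49
n3 (Blue): min(61, 73, -41, 49) = -41
r (Red): max(57, 92, -41) = 92
Red at r wants the highest of {n1=57, n2=92, n3=-41}, so chooses n2.

n2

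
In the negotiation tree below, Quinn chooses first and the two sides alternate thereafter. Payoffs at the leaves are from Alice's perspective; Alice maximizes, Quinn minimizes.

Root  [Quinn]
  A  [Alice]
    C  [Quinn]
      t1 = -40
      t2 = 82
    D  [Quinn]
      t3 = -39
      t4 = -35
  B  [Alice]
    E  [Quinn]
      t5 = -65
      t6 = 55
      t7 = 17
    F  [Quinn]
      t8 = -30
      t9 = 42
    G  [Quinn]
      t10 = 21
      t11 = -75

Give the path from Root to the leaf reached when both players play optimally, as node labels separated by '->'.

Root -> A -> D -> t3

C (Quinn): min(-40, 82) = -40
D (Quinn): min(-39, -35) = -39
A (Alice): max(-40, -39) = -39
E (Quinn): min(-65, 55, 17) = -65
F (Quinn): min(-30, 42) = -30
G (Quinn): min(21, -75) = -75
B (Alice): max(-65, -30, -75) = -30
Root (Quinn): min(-39, -30) = -39
At Root, Quinn picks A (lowest: -39).
At A, Alice picks D (highest: -39).
At D, Quinn picks t3 (lowest: -39).
Terminal value -39.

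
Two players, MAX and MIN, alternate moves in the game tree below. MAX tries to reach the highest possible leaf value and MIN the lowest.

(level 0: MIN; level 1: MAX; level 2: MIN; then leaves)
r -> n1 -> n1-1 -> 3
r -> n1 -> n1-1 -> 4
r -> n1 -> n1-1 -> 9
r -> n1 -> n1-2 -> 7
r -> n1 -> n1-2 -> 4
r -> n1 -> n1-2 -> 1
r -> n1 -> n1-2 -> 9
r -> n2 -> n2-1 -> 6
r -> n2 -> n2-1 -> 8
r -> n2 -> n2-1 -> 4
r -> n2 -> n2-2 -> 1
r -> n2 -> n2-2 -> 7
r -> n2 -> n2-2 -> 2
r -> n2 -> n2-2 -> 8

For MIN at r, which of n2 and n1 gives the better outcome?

n2-1 (MIN): min(6, 8, 4) = 4
n2-2 (MIN): min(1, 7, 2, 8) = 1
n2 (MAX): max(4, 1) = 4
n1-1 (MIN): min(3, 4, 9) = 3
n1-2 (MIN): min(7, 4, 1, 9) = 1
n1 (MAX): max(3, 1) = 3
MIN prefers the lower value; n2=4, n1=3. n1 is better since 3 < 4.

n1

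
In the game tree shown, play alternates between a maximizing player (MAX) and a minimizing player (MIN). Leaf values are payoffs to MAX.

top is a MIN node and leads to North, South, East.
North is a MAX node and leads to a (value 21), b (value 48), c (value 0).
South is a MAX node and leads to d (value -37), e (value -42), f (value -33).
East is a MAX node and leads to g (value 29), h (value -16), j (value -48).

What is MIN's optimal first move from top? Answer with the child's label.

North (MAX): max(21, 48, 0) = 48
South (MAX): max(-37, -42, -33) = -33
East (MAX): max(29, -16, -48) = 29
top (MIN): min(48, -33, 29) = -33
MIN at top wants the lowest of {North=48, South=-33, East=29}, so chooses South.

South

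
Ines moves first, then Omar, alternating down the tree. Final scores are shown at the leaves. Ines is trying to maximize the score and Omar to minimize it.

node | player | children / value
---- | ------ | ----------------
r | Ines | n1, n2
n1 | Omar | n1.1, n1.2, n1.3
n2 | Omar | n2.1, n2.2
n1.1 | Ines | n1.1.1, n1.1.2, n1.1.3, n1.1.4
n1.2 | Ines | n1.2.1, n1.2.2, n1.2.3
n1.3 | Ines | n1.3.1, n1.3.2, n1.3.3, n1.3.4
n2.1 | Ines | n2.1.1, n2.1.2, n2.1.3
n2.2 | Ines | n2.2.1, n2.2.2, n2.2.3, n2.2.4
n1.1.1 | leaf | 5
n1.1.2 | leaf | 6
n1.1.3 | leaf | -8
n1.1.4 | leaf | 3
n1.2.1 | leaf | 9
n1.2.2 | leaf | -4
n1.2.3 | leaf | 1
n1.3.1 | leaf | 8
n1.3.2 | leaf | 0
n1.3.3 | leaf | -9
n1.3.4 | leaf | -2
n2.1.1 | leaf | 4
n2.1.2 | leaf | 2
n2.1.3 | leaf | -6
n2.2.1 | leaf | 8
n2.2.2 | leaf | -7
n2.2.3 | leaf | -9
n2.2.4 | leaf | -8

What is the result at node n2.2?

n2.2 (Ines): max(8, -7, -9, -8) = 8

8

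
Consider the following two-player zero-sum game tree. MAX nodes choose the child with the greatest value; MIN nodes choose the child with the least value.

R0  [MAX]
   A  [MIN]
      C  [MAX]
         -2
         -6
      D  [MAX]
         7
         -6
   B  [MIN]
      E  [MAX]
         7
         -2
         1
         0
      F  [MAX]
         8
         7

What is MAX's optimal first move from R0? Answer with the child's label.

C (MAX): max(-2, -6) = -2
D (MAX): max(7, -6) = 7
A (MIN): min(-2, 7) = -2
E (MAX): max(7, -2, 1, 0) = 7
F (MAX): max(8, 7) = 8
B (MIN): min(7, 8) = 7
R0 (MAX): max(-2, 7) = 7
MAX at R0 wants the highest of {A=-2, B=7}, so chooses B.

B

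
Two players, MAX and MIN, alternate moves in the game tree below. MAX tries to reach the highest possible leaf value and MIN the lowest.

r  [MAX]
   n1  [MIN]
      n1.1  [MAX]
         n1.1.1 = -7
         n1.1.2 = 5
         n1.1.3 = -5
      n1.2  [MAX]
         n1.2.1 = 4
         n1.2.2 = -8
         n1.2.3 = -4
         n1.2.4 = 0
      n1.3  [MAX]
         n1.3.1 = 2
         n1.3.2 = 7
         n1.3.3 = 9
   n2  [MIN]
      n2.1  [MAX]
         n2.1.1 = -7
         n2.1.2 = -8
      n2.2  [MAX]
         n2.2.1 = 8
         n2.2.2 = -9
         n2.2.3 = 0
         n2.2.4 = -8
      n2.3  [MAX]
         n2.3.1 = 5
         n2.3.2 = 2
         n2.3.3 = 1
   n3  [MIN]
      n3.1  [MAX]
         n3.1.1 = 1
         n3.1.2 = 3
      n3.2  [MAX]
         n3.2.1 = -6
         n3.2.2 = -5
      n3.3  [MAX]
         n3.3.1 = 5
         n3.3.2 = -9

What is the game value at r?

n1.1 (MAX): max(-7, 5, -5) = 5
n1.2 (MAX): max(4, -8, -4, 0) = 4
n1.3 (MAX): max(2, 7, 9) = 9
n1 (MIN): min(5, 4, 9) = 4
n2.1 (MAX): max(-7, -8) = -7
n2.2 (MAX): max(8, -9, 0, -8) = 8
n2.3 (MAX): max(5, 2, 1) = 5
n2 (MIN): min(-7, 8, 5) = -7
n3.1 (MAX): max(1, 3) = 3
n3.2 (MAX): max(-6, -5) = -5
n3.3 (MAX): max(5, -9) = 5
n3 (MIN): min(3, -5, 5) = -5
r (MAX): max(4, -7, -5) = 4

4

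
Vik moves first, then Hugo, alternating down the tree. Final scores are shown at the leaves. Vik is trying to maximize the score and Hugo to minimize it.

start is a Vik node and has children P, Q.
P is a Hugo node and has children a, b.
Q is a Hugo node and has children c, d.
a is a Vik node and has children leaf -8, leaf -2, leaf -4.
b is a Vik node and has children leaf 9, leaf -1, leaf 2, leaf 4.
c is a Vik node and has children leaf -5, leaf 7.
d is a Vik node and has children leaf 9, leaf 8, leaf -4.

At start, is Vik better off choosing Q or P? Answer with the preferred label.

Q

c (Vik): max(-5, 7) = 7
d (Vik): max(9, 8, -4) = 9
Q (Hugo): min(7, 9) = 7
a (Vik): max(-8, -2, -4) = -2
b (Vik): max(9, -1, 2, 4) = 9
P (Hugo): min(-2, 9) = -2
Vik prefers the higher value; Q=7, P=-2. Q is better since 7 > -2.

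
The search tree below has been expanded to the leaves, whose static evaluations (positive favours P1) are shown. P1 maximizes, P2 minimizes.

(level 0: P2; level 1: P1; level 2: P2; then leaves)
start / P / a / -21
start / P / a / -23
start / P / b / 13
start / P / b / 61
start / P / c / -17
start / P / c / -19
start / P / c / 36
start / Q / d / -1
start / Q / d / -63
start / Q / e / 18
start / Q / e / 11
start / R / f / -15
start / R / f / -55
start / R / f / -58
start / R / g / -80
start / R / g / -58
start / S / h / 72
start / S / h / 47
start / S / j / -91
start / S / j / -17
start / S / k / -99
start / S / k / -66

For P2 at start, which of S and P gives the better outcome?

h (P2): min(72, 47) = 47
j (P2): min(-91, -17) = -91
k (P2): min(-99, -66) = -99
S (P1): max(47, -91, -99) = 47
a (P2): min(-21, -23) = -23
b (P2): min(13, 61) = 13
c (P2): min(-17, -19, 36) = -19
P (P1): max(-23, 13, -19) = 13
P2 prefers the lower value; S=47, P=13. P is better since 13 < 47.

P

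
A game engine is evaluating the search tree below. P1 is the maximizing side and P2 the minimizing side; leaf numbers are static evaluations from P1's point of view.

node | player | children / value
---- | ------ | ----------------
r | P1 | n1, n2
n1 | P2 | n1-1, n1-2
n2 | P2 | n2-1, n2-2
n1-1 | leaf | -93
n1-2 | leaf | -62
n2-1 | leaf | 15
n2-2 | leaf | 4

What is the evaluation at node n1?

-93

n1 (P2): min(-93, -62) = -93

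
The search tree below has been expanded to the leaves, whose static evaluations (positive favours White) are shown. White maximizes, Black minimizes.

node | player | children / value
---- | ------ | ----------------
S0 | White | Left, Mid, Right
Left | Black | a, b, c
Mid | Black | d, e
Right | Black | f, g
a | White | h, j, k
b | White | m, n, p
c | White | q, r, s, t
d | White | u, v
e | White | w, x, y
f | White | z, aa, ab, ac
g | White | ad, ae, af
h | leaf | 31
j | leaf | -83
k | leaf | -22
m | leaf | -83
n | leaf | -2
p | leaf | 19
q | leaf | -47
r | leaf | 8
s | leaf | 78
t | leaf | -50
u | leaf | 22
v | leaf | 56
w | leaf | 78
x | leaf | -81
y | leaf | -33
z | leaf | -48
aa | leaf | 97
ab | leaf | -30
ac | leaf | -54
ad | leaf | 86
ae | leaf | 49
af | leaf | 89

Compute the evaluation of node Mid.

56

d (White): max(22, 56) = 56
e (White): max(78, -81, -33) = 78
Mid (Black): min(56, 78) = 56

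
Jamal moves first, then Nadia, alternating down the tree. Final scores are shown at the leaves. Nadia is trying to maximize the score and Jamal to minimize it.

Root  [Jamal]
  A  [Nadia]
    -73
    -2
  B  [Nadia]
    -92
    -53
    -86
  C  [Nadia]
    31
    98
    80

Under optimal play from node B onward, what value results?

-53

B (Nadia): max(-92, -53, -86) = -53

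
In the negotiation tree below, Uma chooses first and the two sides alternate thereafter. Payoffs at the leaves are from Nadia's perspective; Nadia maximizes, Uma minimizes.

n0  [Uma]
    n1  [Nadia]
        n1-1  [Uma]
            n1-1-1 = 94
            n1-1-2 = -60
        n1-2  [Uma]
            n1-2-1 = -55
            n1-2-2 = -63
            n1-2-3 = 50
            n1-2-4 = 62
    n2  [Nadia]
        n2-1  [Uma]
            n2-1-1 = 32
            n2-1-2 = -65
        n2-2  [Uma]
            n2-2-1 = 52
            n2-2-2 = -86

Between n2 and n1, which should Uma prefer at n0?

n2

n2-1 (Uma): min(32, -65) = -65
n2-2 (Uma): min(52, -86) = -86
n2 (Nadia): max(-65, -86) = -65
n1-1 (Uma): min(94, -60) = -60
n1-2 (Uma): min(-55, -63, 50, 62) = -63
n1 (Nadia): max(-60, -63) = -60
Uma prefers the lower value; n2=-65, n1=-60. n2 is better since -65 < -60.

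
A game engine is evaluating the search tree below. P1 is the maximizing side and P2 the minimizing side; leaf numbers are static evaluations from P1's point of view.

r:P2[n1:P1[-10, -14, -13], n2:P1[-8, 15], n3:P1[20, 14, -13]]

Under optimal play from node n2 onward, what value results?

15

n2 (P1): max(-8, 15) = 15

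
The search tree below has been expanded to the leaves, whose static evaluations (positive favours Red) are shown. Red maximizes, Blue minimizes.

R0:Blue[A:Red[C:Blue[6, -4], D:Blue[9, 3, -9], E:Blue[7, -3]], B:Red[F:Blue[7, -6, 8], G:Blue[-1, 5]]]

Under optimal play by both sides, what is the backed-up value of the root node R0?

-3

C (Blue): min(6, -4) = -4
D (Blue): min(9, 3, -9) = -9
E (Blue): min(7, -3) = -3
A (Red): max(-4, -9, -3) = -3
F (Blue): min(7, -6, 8) = -6
G (Blue): min(-1, 5) = -1
B (Red): max(-6, -1) = -1
R0 (Blue): min(-3, -1) = -3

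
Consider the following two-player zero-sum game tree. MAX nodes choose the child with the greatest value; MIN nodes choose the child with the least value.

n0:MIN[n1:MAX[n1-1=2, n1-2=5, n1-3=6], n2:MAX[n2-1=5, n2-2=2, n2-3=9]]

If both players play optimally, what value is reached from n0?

n1 (MAX): max(2, 5, 6) = 6
n2 (MAX): max(5, 2, 9) = 9
n0 (MIN): min(6, 9) = 6

6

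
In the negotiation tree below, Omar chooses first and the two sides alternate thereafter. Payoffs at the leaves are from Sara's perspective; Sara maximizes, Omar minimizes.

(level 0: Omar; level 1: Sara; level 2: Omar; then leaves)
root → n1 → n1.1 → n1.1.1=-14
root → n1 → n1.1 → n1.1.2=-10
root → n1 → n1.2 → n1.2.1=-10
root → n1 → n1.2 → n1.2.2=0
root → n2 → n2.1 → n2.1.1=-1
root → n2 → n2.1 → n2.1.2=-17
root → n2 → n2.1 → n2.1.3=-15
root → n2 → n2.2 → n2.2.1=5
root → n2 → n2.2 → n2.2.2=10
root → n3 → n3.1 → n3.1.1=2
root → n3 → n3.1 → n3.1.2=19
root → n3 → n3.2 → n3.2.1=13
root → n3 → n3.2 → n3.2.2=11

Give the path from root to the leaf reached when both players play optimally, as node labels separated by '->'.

root -> n1 -> n1.2 -> n1.2.1

n1.1 (Omar): min(-14, -10) = -14
n1.2 (Omar): min(-10, 0) = -10
n1 (Sara): max(-14, -10) = -10
n2.1 (Omar): min(-1, -17, -15) = -17
n2.2 (Omar): min(5, 10) = 5
n2 (Sara): max(-17, 5) = 5
n3.1 (Omar): min(2, 19) = 2
n3.2 (Omar): min(13, 11) = 11
n3 (Sara): max(2, 11) = 11
root (Omar): min(-10, 5, 11) = -10
At root, Omar picks n1 (lowest: -10).
At n1, Sara picks n1.2 (highest: -10).
At n1.2, Omar picks n1.2.1 (lowest: -10).
Terminal value -10.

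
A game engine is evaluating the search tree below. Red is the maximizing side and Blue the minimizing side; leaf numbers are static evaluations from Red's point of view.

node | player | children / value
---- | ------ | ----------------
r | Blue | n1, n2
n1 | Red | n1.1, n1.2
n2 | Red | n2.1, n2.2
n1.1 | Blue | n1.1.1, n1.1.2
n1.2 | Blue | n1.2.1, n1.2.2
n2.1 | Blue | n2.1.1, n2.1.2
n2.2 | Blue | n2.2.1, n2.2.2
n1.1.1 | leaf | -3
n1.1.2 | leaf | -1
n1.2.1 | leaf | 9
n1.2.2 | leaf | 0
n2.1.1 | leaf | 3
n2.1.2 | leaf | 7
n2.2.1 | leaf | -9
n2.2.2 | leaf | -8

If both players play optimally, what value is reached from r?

n1.1 (Blue): min(-3, -1) = -3
n1.2 (Blue): min(9, 0) = 0
n1 (Red): max(-3, 0) = 0
n2.1 (Blue): min(3, 7) = 3
n2.2 (Blue): min(-9, -8) = -9
n2 (Red): max(3, -9) = 3
r (Blue): min(0, 3) = 0

0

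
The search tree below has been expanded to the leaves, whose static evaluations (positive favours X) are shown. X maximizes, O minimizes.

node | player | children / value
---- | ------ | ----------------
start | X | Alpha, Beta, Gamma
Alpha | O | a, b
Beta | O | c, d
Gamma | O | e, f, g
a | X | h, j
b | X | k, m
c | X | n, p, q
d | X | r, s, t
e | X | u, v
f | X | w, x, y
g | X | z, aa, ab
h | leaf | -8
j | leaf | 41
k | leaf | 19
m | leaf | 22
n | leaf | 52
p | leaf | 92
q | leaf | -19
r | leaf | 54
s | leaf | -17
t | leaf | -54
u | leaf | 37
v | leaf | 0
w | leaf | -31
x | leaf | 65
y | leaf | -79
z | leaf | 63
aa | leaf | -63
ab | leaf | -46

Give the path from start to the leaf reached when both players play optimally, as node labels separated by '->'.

start -> Beta -> d -> r

a (X): max(-8, 41) = 41
b (X): max(19, 22) = 22
Alpha (O): min(41, 22) = 22
c (X): max(52, 92, -19) = 92
d (X): max(54, -17, -54) = 54
Beta (O): min(92, 54) = 54
e (X): max(37, 0) = 37
f (X): max(-31, 65, -79) = 65
g (X): max(63, -63, -46) = 63
Gamma (O): min(37, 65, 63) = 37
start (X): max(22, 54, 37) = 54
At start, X picks Beta (highest: 54).
At Beta, O picks d (lowest: 54).
At d, X picks r (highest: 54).
Terminal value 54.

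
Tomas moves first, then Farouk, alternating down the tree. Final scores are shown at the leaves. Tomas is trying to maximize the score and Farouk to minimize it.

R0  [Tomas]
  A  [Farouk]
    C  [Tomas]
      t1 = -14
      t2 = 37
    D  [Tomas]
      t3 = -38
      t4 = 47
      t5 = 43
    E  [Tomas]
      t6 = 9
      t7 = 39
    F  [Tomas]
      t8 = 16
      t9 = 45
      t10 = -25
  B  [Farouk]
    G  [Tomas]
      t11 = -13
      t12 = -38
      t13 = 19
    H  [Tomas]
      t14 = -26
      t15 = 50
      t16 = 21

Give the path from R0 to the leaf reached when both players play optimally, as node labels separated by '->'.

R0 -> A -> C -> t2

C (Tomas): max(-14, 37) = 37
D (Tomas): max(-38, 47, 43) = 47
E (Tomas): max(9, 39) = 39
F (Tomas): max(16, 45, -25) = 45
A (Farouk): min(37, 47, 39, 45) = 37
G (Tomas): max(-13, -38, 19) = 19
H (Tomas): max(-26, 50, 21) = 50
B (Farouk): min(19, 50) = 19
R0 (Tomas): max(37, 19) = 37
At R0, Tomas picks A (highest: 37).
At A, Farouk picks C (lowest: 37).
At C, Tomas picks t2 (highest: 37).
Terminal value 37.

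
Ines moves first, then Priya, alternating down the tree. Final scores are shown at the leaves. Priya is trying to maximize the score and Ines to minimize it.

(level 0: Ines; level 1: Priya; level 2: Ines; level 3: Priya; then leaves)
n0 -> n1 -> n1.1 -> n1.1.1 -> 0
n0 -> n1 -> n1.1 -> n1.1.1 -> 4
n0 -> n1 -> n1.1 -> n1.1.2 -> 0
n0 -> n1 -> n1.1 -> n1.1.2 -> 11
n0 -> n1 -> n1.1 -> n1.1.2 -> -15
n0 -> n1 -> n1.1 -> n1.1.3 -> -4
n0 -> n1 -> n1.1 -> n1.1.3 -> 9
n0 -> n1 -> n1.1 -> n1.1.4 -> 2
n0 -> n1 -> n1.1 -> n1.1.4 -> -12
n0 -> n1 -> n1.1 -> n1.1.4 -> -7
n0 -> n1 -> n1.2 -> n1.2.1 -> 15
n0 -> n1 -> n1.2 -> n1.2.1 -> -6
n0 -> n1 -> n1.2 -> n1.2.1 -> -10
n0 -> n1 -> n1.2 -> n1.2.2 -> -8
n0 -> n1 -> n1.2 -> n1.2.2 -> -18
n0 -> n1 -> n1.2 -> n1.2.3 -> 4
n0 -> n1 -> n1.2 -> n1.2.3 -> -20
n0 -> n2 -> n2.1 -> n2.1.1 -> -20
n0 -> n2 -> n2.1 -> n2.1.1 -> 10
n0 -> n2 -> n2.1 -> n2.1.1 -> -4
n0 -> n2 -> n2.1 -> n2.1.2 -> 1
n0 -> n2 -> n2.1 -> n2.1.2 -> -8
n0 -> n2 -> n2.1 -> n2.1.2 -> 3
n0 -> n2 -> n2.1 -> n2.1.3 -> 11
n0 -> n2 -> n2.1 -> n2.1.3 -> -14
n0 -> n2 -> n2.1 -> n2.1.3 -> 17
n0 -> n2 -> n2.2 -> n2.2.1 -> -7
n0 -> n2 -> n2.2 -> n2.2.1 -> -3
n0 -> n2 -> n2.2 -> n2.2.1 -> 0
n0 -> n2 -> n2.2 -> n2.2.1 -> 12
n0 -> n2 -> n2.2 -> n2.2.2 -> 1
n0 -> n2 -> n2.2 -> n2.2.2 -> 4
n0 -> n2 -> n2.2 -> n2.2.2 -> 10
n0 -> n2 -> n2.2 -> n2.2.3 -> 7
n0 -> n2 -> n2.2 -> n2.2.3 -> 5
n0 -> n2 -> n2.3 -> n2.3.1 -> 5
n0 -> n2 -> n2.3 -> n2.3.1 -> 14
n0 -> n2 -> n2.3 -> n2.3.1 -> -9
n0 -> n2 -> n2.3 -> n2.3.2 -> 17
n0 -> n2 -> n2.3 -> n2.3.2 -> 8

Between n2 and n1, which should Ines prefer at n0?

n2.1.1 (Priya): max(-20, 10, -4) = 10
n2.1.2 (Priya): max(1, -8, 3) = 3
n2.1.3 (Priya): max(11, -14, 17) = 17
n2.1 (Ines): min(10, 3, 17) = 3
n2.2.1 (Priya): max(-7, -3, 0, 12) = 12
n2.2.2 (Priya): max(1, 4, 10) = 10
n2.2.3 (Priya): max(7, 5) = 7
n2.2 (Ines): min(12, 10, 7) = 7
n2.3.1 (Priya): max(5, 14, -9) = 14
n2.3.2 (Priya): max(17, 8) = 17
n2.3 (Ines): min(14, 17) = 14
n2 (Priya): max(3, 7, 14) = 14
n1.1.1 (Priya): max(0, 4) = 4
n1.1.2 (Priya): max(0, 11, -15) = 11
n1.1.3 (Priya): max(-4, 9) = 9
n1.1.4 (Priya): max(2, -12, -7) = 2
n1.1 (Ines): min(4, 11, 9, 2) = 2
n1.2.1 (Priya): max(15, -6, -10) = 15
n1.2.2 (Priya): max(-8, -18) = -8
n1.2.3 (Priya): max(4, -20) = 4
n1.2 (Ines): min(15, -8, 4) = -8
n1 (Priya): max(2, -8) = 2
Ines prefers the lower value; n2=14, n1=2. n1 is better since 2 < 14.

n1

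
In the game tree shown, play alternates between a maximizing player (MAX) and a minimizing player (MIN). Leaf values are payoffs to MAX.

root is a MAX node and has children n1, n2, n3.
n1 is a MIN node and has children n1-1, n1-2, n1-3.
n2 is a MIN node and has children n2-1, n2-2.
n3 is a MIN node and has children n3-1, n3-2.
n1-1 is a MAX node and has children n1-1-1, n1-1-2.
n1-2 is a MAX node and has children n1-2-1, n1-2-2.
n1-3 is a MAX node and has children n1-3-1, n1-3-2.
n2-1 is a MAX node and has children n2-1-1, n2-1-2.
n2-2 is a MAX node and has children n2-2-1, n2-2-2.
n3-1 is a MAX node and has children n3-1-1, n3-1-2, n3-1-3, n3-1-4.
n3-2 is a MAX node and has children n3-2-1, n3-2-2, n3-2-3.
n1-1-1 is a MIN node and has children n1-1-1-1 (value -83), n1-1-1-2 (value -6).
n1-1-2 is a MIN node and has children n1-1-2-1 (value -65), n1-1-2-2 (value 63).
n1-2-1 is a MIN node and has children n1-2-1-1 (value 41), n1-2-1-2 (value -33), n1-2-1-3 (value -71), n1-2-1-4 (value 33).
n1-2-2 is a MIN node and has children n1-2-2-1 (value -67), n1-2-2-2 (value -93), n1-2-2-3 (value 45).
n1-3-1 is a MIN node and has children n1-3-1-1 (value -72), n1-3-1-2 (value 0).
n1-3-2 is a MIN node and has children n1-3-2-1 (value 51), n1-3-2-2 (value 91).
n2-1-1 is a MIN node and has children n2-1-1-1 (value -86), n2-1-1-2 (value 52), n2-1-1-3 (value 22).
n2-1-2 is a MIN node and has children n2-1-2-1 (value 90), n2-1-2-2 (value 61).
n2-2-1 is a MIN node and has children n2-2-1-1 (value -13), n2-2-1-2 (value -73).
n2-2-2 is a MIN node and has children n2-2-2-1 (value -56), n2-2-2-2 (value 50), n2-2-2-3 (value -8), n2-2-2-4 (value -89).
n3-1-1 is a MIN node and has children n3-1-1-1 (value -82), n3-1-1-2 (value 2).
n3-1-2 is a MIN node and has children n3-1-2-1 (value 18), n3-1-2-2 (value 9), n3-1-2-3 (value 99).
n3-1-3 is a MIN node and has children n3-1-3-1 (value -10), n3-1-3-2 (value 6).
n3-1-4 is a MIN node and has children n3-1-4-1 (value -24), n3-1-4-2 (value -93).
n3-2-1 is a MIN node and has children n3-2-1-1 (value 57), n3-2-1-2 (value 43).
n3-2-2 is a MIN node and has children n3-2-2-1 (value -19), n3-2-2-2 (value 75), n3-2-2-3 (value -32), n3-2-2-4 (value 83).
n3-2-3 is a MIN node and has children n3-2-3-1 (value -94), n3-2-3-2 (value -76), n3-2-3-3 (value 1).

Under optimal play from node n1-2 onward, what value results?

-71

n1-2-1 (MIN): min(41, -33, -71, 33) = -71
n1-2-2 (MIN): min(-67, -93, 45) = -93
n1-2 (MAX): max(-71, -93) = -71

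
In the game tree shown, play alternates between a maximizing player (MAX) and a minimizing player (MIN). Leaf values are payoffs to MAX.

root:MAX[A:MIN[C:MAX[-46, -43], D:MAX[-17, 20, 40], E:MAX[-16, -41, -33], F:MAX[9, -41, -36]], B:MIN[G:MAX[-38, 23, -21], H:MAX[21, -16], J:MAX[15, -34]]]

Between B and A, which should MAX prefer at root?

B

G (MAX): max(-38, 23, -21) = 23
H (MAX): max(21, -16) = 21
J (MAX): max(15, -34) = 15
B (MIN): min(23, 21, 15) = 15
C (MAX): max(-46, -43) = -43
D (MAX): max(-17, 20, 40) = 40
E (MAX): max(-16, -41, -33) = -16
F (MAX): max(9, -41, -36) = 9
A (MIN): min(-43, 40, -16, 9) = -43
MAX prefers the higher value; B=15, A=-43. B is better since 15 > -43.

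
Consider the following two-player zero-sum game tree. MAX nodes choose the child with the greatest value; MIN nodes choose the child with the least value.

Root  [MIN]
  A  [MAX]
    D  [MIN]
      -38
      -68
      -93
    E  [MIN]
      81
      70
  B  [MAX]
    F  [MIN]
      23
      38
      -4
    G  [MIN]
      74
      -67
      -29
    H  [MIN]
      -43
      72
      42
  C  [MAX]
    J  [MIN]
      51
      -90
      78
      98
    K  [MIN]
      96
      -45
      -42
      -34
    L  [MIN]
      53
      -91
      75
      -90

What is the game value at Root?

D (MIN): min(-38, -68, -93) = -93
E (MIN): min(81, 70) = 70
A (MAX): max(-93, 70) = 70
F (MIN): min(23, 38, -4) = -4
G (MIN): min(74, -67, -29) = -67
H (MIN): min(-43, 72, 42) = -43
B (MAX): max(-4, -67, -43) = -4
J (MIN): min(51, -90, 78, 98) = -90
K (MIN): min(96, -45, -42, -34) = -45
L (MIN): min(53, -91, 75, -90) = -91
C (MAX): max(-90, -45, -91) = -45
Root (MIN): min(70, -4, -45) = -45

-45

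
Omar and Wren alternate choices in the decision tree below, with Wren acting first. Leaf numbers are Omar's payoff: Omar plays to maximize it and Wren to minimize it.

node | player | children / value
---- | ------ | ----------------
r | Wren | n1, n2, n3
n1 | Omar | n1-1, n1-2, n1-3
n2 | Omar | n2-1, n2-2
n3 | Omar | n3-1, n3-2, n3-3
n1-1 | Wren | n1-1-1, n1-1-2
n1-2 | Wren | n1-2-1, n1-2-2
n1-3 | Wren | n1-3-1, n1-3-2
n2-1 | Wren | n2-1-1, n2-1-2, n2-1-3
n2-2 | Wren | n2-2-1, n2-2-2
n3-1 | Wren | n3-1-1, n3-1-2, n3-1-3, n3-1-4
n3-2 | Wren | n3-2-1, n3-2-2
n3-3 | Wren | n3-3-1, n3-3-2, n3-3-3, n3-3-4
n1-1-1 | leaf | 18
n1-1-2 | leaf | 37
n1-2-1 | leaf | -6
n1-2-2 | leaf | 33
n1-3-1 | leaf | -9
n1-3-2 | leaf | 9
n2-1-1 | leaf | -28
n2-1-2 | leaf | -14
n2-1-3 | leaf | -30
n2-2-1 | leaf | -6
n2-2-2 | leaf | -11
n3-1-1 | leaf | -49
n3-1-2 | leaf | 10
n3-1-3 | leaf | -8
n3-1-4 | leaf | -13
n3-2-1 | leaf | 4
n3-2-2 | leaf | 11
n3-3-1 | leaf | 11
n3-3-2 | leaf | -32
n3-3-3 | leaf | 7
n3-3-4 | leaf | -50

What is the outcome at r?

n1-1 (Wren): min(18, 37) = 18
n1-2 (Wren): min(-6, 33) = -6
n1-3 (Wren): min(-9, 9) = -9
n1 (Omar): max(18, -6, -9) = 18
n2-1 (Wren): min(-28, -14, -30) = -30
n2-2 (Wren): min(-6, -11) = -11
n2 (Omar): max(-30, -11) = -11
n3-1 (Wren): min(-49, 10, -8, -13) = -49
n3-2 (Wren): min(4, 11) = 4
n3-3 (Wren): min(11, -32, 7, -50) = -50
n3 (Omar): max(-49, 4, -50) = 4
r (Wren): min(18, -11, 4) = -11

-11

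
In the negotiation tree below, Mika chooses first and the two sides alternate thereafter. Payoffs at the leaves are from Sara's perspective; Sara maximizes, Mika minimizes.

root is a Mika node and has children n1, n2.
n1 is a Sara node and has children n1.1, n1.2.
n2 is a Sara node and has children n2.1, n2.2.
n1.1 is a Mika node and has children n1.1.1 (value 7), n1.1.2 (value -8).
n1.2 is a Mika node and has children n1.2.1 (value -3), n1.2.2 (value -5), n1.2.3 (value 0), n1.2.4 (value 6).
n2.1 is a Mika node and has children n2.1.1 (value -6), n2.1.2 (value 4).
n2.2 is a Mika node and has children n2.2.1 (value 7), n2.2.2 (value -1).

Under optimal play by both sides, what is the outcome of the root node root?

-5

n1.1 (Mika): min(7, -8) = -8
n1.2 (Mika): min(-3, -5, 0, 6) = -5
n1 (Sara): max(-8, -5) = -5
n2.1 (Mika): min(-6, 4) = -6
n2.2 (Mika): min(7, -1) = -1
n2 (Sara): max(-6, -1) = -1
root (Mika): min(-5, -1) = -5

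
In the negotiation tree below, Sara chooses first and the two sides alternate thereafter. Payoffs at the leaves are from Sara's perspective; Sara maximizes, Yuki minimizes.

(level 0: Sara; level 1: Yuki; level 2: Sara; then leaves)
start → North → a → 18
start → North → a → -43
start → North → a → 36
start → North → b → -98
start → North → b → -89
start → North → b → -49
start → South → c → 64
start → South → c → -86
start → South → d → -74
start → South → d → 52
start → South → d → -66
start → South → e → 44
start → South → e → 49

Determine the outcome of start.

a (Sara): max(18, -43, 36) = 36
b (Sara): max(-98, -89, -49) = -49
North (Yuki): min(36, -49) = -49
c (Sara): max(64, -86) = 64
d (Sara): max(-74, 52, -66) = 52
e (Sara): max(44, 49) = 49
South (Yuki): min(64, 52, 49) = 49
start (Sara): max(-49, 49) = 49

49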